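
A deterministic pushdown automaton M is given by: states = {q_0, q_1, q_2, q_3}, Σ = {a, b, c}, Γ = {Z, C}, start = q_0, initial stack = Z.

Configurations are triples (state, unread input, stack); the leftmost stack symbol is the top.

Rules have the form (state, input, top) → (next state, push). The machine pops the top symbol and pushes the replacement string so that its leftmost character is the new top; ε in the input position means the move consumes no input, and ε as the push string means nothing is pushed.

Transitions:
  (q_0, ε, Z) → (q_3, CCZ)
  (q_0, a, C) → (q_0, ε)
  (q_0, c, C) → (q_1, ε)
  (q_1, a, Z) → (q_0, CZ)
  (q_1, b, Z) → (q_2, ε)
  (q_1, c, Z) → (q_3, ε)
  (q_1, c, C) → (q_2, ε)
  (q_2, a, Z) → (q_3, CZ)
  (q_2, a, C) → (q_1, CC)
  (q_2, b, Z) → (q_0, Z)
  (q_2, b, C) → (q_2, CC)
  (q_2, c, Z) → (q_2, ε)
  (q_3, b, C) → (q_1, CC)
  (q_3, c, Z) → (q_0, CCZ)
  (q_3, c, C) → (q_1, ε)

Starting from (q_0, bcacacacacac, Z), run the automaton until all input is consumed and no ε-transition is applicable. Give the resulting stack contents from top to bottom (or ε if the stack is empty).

CCZ

(q_0, bcacacacacac, Z) ⊢ (q_3, bcacacacacac, CCZ) ⊢ (q_1, cacacacacac, CCCZ) ⊢ (q_2, acacacacac, CCZ) ⊢ (q_1, cacacacac, CCCZ) ⊢ (q_2, acacacac, CCZ) ⊢ (q_1, cacacac, CCCZ) ⊢ (q_2, acacac, CCZ) ⊢ (q_1, cacac, CCCZ) ⊢ (q_2, acac, CCZ) ⊢ (q_1, cac, CCCZ) ⊢ (q_2, ac, CCZ) ⊢ (q_1, c, CCCZ) ⊢ (q_2, ε, CCZ)
All input consumed in state q_2 with stack CCZ.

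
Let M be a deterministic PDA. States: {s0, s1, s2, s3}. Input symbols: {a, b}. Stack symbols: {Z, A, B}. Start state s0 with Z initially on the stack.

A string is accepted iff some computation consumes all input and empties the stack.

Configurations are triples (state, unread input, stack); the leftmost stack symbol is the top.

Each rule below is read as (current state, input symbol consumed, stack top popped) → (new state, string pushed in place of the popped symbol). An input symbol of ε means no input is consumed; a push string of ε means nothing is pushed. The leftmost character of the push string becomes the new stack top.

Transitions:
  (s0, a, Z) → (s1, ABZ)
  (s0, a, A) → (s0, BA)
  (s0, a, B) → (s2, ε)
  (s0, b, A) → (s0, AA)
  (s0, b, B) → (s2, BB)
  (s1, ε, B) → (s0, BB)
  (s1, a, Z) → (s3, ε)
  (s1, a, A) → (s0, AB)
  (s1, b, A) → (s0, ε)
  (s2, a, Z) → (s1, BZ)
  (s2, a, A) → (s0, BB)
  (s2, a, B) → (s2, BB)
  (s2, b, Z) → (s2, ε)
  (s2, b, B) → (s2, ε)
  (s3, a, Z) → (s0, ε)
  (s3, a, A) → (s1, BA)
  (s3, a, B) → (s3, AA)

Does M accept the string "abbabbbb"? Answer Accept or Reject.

Accept

(s0, abbabbbb, Z) ⊢ (s1, bbabbbb, ABZ) ⊢ (s0, babbbb, BZ) ⊢ (s2, abbbb, BBZ) ⊢ (s2, bbbb, BBBZ) ⊢ (s2, bbb, BBZ) ⊢ (s2, bb, BZ) ⊢ (s2, b, Z) ⊢ (s2, ε, ε)
All input consumed and the stack is empty.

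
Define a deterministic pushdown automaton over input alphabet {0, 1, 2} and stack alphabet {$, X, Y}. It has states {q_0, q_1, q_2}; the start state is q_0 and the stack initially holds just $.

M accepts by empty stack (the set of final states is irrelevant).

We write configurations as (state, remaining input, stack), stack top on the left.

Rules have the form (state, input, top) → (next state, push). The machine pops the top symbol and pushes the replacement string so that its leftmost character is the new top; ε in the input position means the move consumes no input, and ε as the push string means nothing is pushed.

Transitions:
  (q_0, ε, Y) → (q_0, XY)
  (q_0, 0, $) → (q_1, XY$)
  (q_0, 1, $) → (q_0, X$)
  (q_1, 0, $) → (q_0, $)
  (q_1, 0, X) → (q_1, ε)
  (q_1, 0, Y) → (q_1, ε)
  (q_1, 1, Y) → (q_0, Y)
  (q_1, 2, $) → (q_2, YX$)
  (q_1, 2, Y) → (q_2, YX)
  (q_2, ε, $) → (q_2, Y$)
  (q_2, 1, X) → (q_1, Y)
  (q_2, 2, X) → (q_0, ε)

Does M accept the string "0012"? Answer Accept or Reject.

Reject

(q_0, 0012, $)
  read 0, top $: go to q_1, push XY$ → (q_1, 012, XY$)
  read 0, top X: go to q_1, push ε → (q_1, 12, Y$)
  read 1, top Y: go to q_0, push Y → (q_0, 2, Y$)
  ε-move, top Y: go to q_0, push XY → (q_0, 2, XY$)
No transition applies at (q_0, 2, XY$); input not fully consumed.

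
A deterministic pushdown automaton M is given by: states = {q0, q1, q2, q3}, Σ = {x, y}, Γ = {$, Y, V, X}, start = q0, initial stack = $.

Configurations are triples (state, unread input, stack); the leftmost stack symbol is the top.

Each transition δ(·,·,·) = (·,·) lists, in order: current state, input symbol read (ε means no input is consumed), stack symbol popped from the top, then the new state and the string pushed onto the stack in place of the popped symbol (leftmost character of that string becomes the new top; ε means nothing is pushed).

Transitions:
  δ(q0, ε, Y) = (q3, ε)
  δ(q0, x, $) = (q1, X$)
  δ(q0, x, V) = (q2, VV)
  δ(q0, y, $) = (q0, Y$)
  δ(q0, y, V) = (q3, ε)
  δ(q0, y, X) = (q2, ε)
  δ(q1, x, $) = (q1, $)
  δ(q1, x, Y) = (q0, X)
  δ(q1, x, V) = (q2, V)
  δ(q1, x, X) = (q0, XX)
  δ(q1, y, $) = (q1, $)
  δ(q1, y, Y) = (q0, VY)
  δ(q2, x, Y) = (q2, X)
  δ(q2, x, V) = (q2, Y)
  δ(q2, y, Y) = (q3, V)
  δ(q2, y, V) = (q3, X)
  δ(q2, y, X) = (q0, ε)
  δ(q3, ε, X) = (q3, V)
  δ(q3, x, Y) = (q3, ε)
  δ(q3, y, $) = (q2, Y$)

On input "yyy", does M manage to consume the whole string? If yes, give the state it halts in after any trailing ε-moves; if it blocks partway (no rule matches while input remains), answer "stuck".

q3

(q0, yyy, $) ⊢ (q0, yy, Y$) ⊢ (q3, yy, $) ⊢ (q2, y, Y$) ⊢ (q3, ε, V$)
All input consumed; M is in state q3.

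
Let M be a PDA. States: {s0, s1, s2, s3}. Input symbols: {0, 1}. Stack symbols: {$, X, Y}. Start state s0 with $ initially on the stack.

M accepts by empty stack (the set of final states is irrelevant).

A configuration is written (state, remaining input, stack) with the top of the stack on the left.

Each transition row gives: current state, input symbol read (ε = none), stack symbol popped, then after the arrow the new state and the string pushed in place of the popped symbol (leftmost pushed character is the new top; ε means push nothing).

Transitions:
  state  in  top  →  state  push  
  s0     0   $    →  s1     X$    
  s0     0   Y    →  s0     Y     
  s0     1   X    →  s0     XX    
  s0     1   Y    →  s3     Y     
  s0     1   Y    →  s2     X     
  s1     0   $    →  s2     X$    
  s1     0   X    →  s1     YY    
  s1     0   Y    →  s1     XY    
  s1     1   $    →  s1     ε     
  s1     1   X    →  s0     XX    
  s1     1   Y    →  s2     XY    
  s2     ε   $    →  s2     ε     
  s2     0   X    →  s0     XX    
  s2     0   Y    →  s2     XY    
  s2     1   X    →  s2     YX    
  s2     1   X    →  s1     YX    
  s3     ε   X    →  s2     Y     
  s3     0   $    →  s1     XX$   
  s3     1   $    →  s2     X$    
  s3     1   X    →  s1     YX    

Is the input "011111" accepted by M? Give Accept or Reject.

No computation consumes all input and empties the stack.

Reject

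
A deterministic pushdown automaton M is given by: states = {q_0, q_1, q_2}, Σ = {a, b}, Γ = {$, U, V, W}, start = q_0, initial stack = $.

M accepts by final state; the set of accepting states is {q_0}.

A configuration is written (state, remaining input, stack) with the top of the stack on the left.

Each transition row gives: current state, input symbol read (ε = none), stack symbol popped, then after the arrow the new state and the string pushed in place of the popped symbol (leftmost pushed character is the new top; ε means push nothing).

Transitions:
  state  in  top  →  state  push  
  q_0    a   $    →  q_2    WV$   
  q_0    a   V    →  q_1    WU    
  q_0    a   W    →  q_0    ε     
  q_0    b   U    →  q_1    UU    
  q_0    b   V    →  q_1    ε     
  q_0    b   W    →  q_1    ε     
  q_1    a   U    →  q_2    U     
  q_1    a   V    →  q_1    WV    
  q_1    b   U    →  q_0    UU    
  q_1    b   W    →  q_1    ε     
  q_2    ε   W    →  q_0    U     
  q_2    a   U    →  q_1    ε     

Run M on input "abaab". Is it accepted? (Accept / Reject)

(q_0, abaab, $)
  read a, top $: go to q_2, push WV$ → (q_2, baab, WV$)
  ε-move, top W: go to q_0, push U → (q_0, baab, UV$)
  read b, top U: go to q_1, push UU → (q_1, aab, UUV$)
  read a, top U: go to q_2, push U → (q_2, ab, UUV$)
  read a, top U: go to q_1, push ε → (q_1, b, UV$)
  read b, top U: go to q_0, push UU → (q_0, ε, UUV$)
All input consumed; state q_0 ∈ F.

Accept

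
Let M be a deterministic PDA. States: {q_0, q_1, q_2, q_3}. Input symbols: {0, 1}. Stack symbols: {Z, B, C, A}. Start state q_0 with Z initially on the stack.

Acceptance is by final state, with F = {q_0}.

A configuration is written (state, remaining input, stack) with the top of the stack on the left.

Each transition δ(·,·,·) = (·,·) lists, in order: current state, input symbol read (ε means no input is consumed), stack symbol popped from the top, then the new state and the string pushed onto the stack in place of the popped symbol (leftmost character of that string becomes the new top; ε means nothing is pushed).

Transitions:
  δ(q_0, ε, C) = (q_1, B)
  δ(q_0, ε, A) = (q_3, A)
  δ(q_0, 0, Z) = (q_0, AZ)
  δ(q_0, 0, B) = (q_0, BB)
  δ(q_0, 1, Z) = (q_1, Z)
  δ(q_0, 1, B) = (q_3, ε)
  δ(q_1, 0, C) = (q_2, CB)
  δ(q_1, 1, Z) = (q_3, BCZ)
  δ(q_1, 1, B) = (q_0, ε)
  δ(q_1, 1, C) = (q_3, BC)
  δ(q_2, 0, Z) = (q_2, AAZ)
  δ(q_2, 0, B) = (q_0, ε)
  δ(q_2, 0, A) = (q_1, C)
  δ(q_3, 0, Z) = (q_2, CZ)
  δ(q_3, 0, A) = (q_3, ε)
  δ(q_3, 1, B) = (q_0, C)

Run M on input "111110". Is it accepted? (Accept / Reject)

Accept

(q_0, 111110, Z)
  read 1, top Z: go to q_1, push Z → (q_1, 11110, Z)
  read 1, top Z: go to q_3, push BCZ → (q_3, 1110, BCZ)
  read 1, top B: go to q_0, push C → (q_0, 110, CCZ)
  ε-move, top C: go to q_1, push B → (q_1, 110, BCZ)
  read 1, top B: go to q_0, push ε → (q_0, 10, CZ)
  ε-move, top C: go to q_1, push B → (q_1, 10, BZ)
  read 1, top B: go to q_0, push ε → (q_0, 0, Z)
  read 0, top Z: go to q_0, push AZ → (q_0, ε, AZ)
All input consumed; state q_0 ∈ F.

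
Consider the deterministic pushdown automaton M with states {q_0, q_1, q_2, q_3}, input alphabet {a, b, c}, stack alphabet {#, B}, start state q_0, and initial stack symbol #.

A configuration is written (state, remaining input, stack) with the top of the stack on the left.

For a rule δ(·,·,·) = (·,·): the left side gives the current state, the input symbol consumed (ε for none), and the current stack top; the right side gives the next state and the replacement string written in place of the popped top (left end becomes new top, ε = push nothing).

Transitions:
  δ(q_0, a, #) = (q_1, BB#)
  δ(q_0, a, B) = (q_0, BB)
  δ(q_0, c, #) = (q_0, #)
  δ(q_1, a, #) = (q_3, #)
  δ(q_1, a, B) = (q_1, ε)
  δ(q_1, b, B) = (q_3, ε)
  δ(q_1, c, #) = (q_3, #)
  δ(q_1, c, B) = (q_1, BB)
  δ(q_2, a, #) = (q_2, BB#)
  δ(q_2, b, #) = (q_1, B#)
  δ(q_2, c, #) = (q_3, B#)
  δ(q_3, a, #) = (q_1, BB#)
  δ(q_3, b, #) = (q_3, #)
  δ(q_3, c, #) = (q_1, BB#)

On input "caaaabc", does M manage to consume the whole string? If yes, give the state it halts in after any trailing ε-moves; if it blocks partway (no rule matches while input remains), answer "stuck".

q_1

(q_0, caaaabc, #)
  read c, top #: go to q_0, push # → (q_0, aaaabc, #)
  read a, top #: go to q_1, push BB# → (q_1, aaabc, BB#)
  read a, top B: go to q_1, push ε → (q_1, aabc, B#)
  read a, top B: go to q_1, push ε → (q_1, abc, #)
  read a, top #: go to q_3, push # → (q_3, bc, #)
  read b, top #: go to q_3, push # → (q_3, c, #)
  read c, top #: go to q_1, push BB# → (q_1, ε, BB#)
All input consumed; M is in state q_1.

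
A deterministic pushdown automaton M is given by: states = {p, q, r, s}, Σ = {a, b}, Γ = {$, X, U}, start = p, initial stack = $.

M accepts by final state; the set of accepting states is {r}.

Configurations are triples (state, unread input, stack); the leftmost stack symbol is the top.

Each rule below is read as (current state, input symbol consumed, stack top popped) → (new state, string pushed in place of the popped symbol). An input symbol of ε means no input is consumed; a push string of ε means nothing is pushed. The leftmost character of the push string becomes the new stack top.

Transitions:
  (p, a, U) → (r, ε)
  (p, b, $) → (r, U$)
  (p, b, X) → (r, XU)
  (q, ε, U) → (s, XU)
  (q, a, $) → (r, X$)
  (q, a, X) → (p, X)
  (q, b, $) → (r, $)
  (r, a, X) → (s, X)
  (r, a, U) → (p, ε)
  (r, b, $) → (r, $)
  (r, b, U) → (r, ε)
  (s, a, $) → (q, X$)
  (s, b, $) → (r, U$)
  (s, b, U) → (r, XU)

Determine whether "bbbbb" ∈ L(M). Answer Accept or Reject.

(p, bbbbb, $)
  read b, top $: go to r, push U$ → (r, bbbb, U$)
  read b, top U: go to r, push ε → (r, bbb, $)
  read b, top $: go to r, push $ → (r, bb, $)
  read b, top $: go to r, push $ → (r, b, $)
  read b, top $: go to r, push $ → (r, ε, $)
All input consumed; state r ∈ F.

Accept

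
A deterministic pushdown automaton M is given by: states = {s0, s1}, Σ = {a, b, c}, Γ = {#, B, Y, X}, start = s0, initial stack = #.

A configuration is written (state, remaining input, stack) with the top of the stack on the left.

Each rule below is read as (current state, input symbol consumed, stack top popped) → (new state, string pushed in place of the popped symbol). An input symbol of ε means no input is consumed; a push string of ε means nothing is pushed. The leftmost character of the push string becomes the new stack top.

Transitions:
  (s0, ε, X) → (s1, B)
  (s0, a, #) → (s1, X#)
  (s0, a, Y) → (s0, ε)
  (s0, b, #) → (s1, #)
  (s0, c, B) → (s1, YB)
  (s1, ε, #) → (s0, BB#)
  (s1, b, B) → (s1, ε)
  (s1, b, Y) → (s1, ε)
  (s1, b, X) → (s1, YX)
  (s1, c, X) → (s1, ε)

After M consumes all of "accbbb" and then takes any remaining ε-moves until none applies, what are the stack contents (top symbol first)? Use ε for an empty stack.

BB#

(s0, accbbb, #)
  read a, top #: go to s1, push X# → (s1, ccbbb, X#)
  read c, top X: go to s1, push ε → (s1, cbbb, #)
  ε-move, top #: go to s0, push BB# → (s0, cbbb, BB#)
  read c, top B: go to s1, push YB → (s1, bbb, YBB#)
  read b, top Y: go to s1, push ε → (s1, bb, BB#)
  read b, top B: go to s1, push ε → (s1, b, B#)
  read b, top B: go to s1, push ε → (s1, ε, #)
  ε-move, top #: go to s0, push BB# → (s0, ε, BB#)
All input consumed in state s0 with stack BB#.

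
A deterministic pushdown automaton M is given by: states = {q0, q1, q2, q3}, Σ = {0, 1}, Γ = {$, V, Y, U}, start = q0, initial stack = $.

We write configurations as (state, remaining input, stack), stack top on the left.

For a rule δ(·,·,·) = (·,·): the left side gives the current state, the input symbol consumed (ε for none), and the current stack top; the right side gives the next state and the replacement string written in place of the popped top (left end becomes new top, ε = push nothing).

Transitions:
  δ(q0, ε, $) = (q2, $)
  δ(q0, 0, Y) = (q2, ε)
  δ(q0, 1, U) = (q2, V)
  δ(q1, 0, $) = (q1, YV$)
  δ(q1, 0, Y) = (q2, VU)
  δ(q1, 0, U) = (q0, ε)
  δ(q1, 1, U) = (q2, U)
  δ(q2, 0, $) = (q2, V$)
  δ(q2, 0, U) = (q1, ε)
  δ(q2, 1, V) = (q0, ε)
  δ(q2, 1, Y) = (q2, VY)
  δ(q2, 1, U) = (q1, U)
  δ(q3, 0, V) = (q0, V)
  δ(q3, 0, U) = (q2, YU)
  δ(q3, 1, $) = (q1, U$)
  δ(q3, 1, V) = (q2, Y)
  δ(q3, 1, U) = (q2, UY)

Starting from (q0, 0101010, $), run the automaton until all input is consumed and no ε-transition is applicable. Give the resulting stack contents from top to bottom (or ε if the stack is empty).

(q0, 0101010, $)
  ε-move, top $: go to q2, push $ → (q2, 0101010, $)
  read 0, top $: go to q2, push V$ → (q2, 101010, V$)
  read 1, top V: go to q0, push ε → (q0, 01010, $)
  ε-move, top $: go to q2, push $ → (q2, 01010, $)
  read 0, top $: go to q2, push V$ → (q2, 1010, V$)
  read 1, top V: go to q0, push ε → (q0, 010, $)
  ε-move, top $: go to q2, push $ → (q2, 010, $)
  read 0, top $: go to q2, push V$ → (q2, 10, V$)
  read 1, top V: go to q0, push ε → (q0, 0, $)
  ε-move, top $: go to q2, push $ → (q2, 0, $)
  read 0, top $: go to q2, push V$ → (q2, ε, V$)
All input consumed in state q2 with stack V$.

V$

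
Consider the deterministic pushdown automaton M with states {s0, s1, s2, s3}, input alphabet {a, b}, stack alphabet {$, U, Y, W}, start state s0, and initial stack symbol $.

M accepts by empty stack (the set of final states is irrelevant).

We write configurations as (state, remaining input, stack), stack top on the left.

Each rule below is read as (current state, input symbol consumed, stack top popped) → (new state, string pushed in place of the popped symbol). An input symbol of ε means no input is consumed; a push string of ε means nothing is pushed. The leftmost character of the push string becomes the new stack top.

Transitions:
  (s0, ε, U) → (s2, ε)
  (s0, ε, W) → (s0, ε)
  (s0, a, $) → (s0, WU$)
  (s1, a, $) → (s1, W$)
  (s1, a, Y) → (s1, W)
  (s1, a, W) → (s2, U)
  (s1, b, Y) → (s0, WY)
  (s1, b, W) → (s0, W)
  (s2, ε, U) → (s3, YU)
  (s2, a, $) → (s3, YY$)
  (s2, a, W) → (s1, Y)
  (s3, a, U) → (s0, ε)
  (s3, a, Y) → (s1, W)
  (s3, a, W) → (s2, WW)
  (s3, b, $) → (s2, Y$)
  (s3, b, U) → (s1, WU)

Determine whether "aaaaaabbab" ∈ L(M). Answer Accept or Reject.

(s0, aaaaaabbab, $)
  read a, top $: go to s0, push WU$ → (s0, aaaaabbab, WU$)
  ε-move, top W: go to s0, push ε → (s0, aaaaabbab, U$)
  ε-move, top U: go to s2, push ε → (s2, aaaaabbab, $)
  read a, top $: go to s3, push YY$ → (s3, aaaabbab, YY$)
  read a, top Y: go to s1, push W → (s1, aaabbab, WY$)
  read a, top W: go to s2, push U → (s2, aabbab, UY$)
  ε-move, top U: go to s3, push YU → (s3, aabbab, YUY$)
  read a, top Y: go to s1, push W → (s1, abbab, WUY$)
  read a, top W: go to s2, push U → (s2, bbab, UUY$)
  ε-move, top U: go to s3, push YU → (s3, bbab, YUUY$)
No transition applies at (s3, bbab, YUUY$); input not fully consumed.

Reject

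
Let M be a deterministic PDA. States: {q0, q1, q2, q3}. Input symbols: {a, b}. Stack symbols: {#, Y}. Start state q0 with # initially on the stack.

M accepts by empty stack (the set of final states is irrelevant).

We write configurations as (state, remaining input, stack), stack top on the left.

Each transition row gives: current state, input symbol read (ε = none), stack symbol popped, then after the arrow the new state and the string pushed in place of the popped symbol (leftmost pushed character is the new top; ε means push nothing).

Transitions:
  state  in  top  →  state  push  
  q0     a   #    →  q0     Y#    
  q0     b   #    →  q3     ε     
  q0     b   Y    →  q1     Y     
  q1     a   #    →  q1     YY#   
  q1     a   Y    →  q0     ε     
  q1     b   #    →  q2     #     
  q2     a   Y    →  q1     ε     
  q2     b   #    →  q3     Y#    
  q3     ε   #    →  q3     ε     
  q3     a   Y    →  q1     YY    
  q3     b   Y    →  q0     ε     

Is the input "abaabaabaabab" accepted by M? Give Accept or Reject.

Accept

(q0, abaabaabaabab, #) ⊢ (q0, baabaabaabab, Y#) ⊢ (q1, aabaabaabab, Y#) ⊢ (q0, abaabaabab, #) ⊢ (q0, baabaabab, Y#) ⊢ (q1, aabaabab, Y#) ⊢ (q0, abaabab, #) ⊢ (q0, baabab, Y#) ⊢ (q1, aabab, Y#) ⊢ (q0, abab, #) ⊢ (q0, bab, Y#) ⊢ (q1, ab, Y#) ⊢ (q0, b, #) ⊢ (q3, ε, ε)
All input consumed and the stack is empty.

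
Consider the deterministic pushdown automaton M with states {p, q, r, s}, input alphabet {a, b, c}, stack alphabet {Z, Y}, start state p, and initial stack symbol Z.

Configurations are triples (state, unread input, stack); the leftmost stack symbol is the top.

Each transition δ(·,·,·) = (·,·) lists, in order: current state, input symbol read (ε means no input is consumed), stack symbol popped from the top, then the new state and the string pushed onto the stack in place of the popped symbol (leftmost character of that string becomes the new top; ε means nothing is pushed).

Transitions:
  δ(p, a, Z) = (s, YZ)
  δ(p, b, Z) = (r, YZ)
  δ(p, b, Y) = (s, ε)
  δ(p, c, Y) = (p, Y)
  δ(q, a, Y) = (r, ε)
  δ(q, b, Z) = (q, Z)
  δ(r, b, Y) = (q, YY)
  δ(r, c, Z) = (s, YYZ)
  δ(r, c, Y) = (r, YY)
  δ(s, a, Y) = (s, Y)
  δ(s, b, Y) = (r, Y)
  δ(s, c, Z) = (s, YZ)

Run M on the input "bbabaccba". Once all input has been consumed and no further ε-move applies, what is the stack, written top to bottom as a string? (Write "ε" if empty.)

(p, bbabaccba, Z)
  read b, top Z: go to r, push YZ → (r, babaccba, YZ)
  read b, top Y: go to q, push YY → (q, abaccba, YYZ)
  read a, top Y: go to r, push ε → (r, baccba, YZ)
  read b, top Y: go to q, push YY → (q, accba, YYZ)
  read a, top Y: go to r, push ε → (r, ccba, YZ)
  read c, top Y: go to r, push YY → (r, cba, YYZ)
  read c, top Y: go to r, push YY → (r, ba, YYYZ)
  read b, top Y: go to q, push YY → (q, a, YYYYZ)
  read a, top Y: go to r, push ε → (r, ε, YYYZ)
All input consumed in state r with stack YYYZ.

YYYZ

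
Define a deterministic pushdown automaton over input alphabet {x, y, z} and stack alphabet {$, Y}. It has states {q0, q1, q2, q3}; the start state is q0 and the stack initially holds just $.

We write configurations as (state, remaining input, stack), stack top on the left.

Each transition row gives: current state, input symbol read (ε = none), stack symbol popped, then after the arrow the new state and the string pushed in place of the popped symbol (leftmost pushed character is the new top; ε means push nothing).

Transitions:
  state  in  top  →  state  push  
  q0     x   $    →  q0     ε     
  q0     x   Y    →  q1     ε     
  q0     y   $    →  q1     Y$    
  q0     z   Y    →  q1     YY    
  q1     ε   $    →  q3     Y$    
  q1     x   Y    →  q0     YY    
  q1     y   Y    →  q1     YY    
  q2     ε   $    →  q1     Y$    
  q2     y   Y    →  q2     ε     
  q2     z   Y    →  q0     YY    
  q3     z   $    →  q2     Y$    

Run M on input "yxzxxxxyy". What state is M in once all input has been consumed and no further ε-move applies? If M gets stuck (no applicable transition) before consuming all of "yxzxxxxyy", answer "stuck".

q1

(q0, yxzxxxxyy, $) ⊢ (q1, xzxxxxyy, Y$) ⊢ (q0, zxxxxyy, YY$) ⊢ (q1, xxxxyy, YYY$) ⊢ (q0, xxxyy, YYYY$) ⊢ (q1, xxyy, YYY$) ⊢ (q0, xyy, YYYY$) ⊢ (q1, yy, YYY$) ⊢ (q1, y, YYYY$) ⊢ (q1, ε, YYYYY$)
All input consumed; M is in state q1.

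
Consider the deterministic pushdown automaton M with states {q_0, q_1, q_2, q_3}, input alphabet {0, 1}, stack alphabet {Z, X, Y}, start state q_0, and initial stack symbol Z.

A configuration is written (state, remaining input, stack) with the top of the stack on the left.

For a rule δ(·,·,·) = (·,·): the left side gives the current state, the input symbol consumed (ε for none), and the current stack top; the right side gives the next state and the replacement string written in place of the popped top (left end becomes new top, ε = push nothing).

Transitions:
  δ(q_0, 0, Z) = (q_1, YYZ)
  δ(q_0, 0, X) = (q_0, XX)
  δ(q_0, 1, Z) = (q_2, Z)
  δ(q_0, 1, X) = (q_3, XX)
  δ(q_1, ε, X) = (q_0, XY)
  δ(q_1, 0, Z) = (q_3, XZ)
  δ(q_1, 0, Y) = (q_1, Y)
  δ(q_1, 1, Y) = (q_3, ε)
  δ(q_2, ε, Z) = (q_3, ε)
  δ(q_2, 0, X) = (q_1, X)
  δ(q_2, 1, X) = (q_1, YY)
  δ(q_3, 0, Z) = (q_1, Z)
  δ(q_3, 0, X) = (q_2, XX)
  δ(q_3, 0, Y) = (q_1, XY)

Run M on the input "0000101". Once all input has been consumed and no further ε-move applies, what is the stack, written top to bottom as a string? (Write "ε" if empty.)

(q_0, 0000101, Z)
  read 0, top Z: go to q_1, push YYZ → (q_1, 000101, YYZ)
  read 0, top Y: go to q_1, push Y → (q_1, 00101, YYZ)
  read 0, top Y: go to q_1, push Y → (q_1, 0101, YYZ)
  read 0, top Y: go to q_1, push Y → (q_1, 101, YYZ)
  read 1, top Y: go to q_3, push ε → (q_3, 01, YZ)
  read 0, top Y: go to q_1, push XY → (q_1, 1, XYZ)
  ε-move, top X: go to q_0, push XY → (q_0, 1, XYYZ)
  read 1, top X: go to q_3, push XX → (q_3, ε, XXYYZ)
All input consumed in state q_3 with stack XXYYZ.

XXYYZ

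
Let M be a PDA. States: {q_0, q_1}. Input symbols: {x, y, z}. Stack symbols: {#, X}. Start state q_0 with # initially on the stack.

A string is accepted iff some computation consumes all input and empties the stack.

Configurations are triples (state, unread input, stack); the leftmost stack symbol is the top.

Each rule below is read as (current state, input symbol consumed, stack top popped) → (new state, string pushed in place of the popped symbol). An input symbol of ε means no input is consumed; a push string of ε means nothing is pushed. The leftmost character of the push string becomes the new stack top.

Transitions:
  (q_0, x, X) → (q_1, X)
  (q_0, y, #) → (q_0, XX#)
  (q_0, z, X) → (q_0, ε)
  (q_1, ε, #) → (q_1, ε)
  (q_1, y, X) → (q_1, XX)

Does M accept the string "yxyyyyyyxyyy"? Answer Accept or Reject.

Reject

No computation consumes all input and empties the stack.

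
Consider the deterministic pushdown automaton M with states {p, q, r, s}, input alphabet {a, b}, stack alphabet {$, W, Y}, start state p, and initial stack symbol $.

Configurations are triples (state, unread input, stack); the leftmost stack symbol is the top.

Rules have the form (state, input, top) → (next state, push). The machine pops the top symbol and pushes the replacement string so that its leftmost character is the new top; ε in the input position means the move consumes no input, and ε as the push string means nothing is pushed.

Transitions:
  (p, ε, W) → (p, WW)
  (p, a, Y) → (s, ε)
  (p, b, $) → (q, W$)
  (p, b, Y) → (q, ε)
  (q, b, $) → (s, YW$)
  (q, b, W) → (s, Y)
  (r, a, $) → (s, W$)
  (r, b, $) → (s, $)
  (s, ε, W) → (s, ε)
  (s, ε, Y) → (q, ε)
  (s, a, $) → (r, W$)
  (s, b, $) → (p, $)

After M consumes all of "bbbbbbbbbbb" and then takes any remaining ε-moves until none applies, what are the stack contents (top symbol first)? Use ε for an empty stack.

(p, bbbbbbbbbbb, $) ⊢ (q, bbbbbbbbbb, W$) ⊢ (s, bbbbbbbbb, Y$) ⊢ (q, bbbbbbbbb, $) ⊢ (s, bbbbbbbb, YW$) ⊢ (q, bbbbbbbb, W$) ⊢ (s, bbbbbbb, Y$) ⊢ (q, bbbbbbb, $) ⊢ (s, bbbbbb, YW$) ⊢ (q, bbbbbb, W$) ⊢ (s, bbbbb, Y$) ⊢ (q, bbbbb, $) ⊢ (s, bbbb, YW$) ⊢ (q, bbbb, W$) ⊢ (s, bbb, Y$) ⊢ (q, bbb, $) ⊢ (s, bb, YW$) ⊢ (q, bb, W$) ⊢ (s, b, Y$) ⊢ (q, b, $) ⊢ (s, ε, YW$) ⊢ (q, ε, W$)
All input consumed in state q with stack W$.

W$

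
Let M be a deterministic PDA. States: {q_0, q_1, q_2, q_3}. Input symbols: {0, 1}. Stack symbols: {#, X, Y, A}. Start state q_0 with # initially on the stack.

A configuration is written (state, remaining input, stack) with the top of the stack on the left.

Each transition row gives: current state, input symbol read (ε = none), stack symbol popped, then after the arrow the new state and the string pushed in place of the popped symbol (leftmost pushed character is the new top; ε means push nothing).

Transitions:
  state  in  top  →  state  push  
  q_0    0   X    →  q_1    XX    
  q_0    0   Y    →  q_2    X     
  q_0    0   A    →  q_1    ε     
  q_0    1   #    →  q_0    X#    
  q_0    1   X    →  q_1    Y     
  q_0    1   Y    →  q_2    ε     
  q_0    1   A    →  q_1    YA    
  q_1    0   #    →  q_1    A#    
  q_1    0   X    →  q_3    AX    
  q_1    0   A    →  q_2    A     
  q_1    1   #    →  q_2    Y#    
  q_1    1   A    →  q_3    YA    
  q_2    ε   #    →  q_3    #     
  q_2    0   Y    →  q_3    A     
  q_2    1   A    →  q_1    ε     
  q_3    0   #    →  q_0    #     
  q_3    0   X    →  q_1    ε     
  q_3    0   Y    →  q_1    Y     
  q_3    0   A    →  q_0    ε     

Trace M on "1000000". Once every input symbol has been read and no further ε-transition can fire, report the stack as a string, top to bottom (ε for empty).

XXX#

(q_0, 1000000, #)
  read 1, top #: go to q_0, push X# → (q_0, 000000, X#)
  read 0, top X: go to q_1, push XX → (q_1, 00000, XX#)
  read 0, top X: go to q_3, push AX → (q_3, 0000, AXX#)
  read 0, top A: go to q_0, push ε → (q_0, 000, XX#)
  read 0, top X: go to q_1, push XX → (q_1, 00, XXX#)
  read 0, top X: go to q_3, push AX → (q_3, 0, AXXX#)
  read 0, top A: go to q_0, push ε → (q_0, ε, XXX#)
All input consumed in state q_0 with stack XXX#.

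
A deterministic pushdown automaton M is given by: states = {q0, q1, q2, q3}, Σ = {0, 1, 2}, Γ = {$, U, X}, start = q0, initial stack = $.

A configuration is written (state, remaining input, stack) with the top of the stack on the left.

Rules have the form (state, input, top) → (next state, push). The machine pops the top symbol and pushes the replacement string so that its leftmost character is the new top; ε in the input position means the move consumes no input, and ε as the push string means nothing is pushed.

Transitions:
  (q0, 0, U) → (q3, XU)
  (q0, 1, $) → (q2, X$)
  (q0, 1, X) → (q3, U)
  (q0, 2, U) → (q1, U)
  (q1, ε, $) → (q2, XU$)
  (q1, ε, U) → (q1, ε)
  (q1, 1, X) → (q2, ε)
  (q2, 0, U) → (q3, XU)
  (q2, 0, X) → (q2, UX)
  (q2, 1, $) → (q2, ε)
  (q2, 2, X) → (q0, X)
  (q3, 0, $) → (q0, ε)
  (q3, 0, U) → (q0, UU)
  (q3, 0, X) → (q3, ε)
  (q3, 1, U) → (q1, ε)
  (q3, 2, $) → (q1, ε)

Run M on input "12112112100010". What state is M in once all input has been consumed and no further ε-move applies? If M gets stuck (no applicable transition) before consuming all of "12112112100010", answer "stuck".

q2

(q0, 12112112100010, $)
  read 1, top $: go to q2, push X$ → (q2, 2112112100010, X$)
  read 2, top X: go to q0, push X → (q0, 112112100010, X$)
  read 1, top X: go to q3, push U → (q3, 12112100010, U$)
  read 1, top U: go to q1, push ε → (q1, 2112100010, $)
  ε-move, top $: go to q2, push XU$ → (q2, 2112100010, XU$)
  read 2, top X: go to q0, push X → (q0, 112100010, XU$)
  read 1, top X: go to q3, push U → (q3, 12100010, UU$)
  read 1, top U: go to q1, push ε → (q1, 2100010, U$)
  ε-move, top U: go to q1, push ε → (q1, 2100010, $)
  ε-move, top $: go to q2, push XU$ → (q2, 2100010, XU$)
  read 2, top X: go to q0, push X → (q0, 100010, XU$)
  read 1, top X: go to q3, push U → (q3, 00010, UU$)
  read 0, top U: go to q0, push UU → (q0, 0010, UUU$)
  read 0, top U: go to q3, push XU → (q3, 010, XUUU$)
  read 0, top X: go to q3, push ε → (q3, 10, UUU$)
  read 1, top U: go to q1, push ε → (q1, 0, UU$)
  ε-move, top U: go to q1, push ε → (q1, 0, U$)
  ε-move, top U: go to q1, push ε → (q1, 0, $)
  ε-move, top $: go to q2, push XU$ → (q2, 0, XU$)
  read 0, top X: go to q2, push UX → (q2, ε, UXU$)
All input consumed; M is in state q2.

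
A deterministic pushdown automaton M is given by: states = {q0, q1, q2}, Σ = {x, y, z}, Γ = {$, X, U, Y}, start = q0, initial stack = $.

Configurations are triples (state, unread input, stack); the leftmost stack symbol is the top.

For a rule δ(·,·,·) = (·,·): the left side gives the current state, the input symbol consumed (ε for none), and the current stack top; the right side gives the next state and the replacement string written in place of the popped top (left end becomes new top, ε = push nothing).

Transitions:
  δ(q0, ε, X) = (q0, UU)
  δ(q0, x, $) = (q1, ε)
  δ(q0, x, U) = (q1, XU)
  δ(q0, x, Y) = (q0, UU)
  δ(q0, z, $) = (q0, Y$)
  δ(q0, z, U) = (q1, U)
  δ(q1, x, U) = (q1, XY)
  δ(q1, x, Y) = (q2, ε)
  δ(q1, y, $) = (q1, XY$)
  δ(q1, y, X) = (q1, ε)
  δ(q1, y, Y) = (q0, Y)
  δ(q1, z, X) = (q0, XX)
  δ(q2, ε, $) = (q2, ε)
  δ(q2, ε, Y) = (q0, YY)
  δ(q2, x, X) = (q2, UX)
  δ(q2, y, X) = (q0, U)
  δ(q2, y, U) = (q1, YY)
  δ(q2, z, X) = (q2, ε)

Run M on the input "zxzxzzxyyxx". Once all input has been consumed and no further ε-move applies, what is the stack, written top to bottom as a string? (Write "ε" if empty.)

(q0, zxzxzzxyyxx, $)
  read z, top $: go to q0, push Y$ → (q0, xzxzzxyyxx, Y$)
  read x, top Y: go to q0, push UU → (q0, zxzzxyyxx, UU$)
  read z, top U: go to q1, push U → (q1, xzzxyyxx, UU$)
  read x, top U: go to q1, push XY → (q1, zzxyyxx, XYU$)
  read z, top X: go to q0, push XX → (q0, zxyyxx, XXYU$)
  ε-move, top X: go to q0, push UU → (q0, zxyyxx, UUXYU$)
  read z, top U: go to q1, push U → (q1, xyyxx, UUXYU$)
  read x, top U: go to q1, push XY → (q1, yyxx, XYUXYU$)
  read y, top X: go to q1, push ε → (q1, yxx, YUXYU$)
  read y, top Y: go to q0, push Y → (q0, xx, YUXYU$)
  read x, top Y: go to q0, push UU → (q0, x, UUUXYU$)
  read x, top U: go to q1, push XU → (q1, ε, XUUUXYU$)
All input consumed in state q1 with stack XUUUXYU$.

XUUUXYU$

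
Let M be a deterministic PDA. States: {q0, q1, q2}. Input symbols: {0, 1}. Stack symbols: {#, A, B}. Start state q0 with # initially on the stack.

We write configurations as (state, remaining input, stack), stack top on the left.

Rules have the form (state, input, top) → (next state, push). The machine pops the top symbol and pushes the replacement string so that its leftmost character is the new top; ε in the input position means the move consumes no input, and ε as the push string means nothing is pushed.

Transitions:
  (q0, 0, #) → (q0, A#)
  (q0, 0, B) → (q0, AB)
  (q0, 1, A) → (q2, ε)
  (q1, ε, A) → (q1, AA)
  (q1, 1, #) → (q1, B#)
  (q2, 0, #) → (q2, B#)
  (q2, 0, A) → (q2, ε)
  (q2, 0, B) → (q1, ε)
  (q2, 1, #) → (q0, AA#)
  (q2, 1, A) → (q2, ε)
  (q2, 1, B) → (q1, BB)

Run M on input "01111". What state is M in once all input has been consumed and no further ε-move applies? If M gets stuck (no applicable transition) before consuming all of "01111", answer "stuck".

(q0, 01111, #)
  read 0, top #: go to q0, push A# → (q0, 1111, A#)
  read 1, top A: go to q2, push ε → (q2, 111, #)
  read 1, top #: go to q0, push AA# → (q0, 11, AA#)
  read 1, top A: go to q2, push ε → (q2, 1, A#)
  read 1, top A: go to q2, push ε → (q2, ε, #)
All input consumed; M is in state q2.

q2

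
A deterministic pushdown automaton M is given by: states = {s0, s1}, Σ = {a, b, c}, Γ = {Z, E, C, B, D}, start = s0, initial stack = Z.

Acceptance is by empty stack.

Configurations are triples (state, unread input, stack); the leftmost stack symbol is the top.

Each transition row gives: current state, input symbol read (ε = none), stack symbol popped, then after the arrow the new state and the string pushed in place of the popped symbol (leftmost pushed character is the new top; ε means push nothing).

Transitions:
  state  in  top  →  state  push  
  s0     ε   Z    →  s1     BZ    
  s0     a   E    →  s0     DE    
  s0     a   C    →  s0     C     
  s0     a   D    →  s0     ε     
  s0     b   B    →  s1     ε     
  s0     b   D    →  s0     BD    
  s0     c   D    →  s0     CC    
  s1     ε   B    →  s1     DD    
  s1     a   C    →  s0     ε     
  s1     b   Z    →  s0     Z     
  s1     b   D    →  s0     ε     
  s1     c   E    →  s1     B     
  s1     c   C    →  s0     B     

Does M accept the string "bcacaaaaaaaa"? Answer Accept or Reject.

Reject

(s0, bcacaaaaaaaa, Z)
  ε-move, top Z: go to s1, push BZ → (s1, bcacaaaaaaaa, BZ)
  ε-move, top B: go to s1, push DD → (s1, bcacaaaaaaaa, DDZ)
  read b, top D: go to s0, push ε → (s0, cacaaaaaaaa, DZ)
  read c, top D: go to s0, push CC → (s0, acaaaaaaaa, CCZ)
  read a, top C: go to s0, push C → (s0, caaaaaaaa, CCZ)
No transition applies at (s0, caaaaaaaa, CCZ); input not fully consumed.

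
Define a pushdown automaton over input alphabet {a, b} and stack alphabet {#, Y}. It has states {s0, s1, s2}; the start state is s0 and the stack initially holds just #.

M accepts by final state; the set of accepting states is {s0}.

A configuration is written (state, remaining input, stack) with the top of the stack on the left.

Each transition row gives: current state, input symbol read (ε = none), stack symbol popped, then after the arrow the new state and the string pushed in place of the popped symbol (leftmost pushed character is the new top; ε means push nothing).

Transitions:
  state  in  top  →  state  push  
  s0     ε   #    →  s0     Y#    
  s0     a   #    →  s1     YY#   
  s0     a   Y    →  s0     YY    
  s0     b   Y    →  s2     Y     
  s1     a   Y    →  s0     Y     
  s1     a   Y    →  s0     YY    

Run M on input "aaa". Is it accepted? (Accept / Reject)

One accepting computation: (s0, aaa, #) ⊢ (s1, aa, YY#) ⊢ (s0, a, YY#) ⊢ (s0, ε, YYY#)
All input consumed and state s0 ∈ F.

Accept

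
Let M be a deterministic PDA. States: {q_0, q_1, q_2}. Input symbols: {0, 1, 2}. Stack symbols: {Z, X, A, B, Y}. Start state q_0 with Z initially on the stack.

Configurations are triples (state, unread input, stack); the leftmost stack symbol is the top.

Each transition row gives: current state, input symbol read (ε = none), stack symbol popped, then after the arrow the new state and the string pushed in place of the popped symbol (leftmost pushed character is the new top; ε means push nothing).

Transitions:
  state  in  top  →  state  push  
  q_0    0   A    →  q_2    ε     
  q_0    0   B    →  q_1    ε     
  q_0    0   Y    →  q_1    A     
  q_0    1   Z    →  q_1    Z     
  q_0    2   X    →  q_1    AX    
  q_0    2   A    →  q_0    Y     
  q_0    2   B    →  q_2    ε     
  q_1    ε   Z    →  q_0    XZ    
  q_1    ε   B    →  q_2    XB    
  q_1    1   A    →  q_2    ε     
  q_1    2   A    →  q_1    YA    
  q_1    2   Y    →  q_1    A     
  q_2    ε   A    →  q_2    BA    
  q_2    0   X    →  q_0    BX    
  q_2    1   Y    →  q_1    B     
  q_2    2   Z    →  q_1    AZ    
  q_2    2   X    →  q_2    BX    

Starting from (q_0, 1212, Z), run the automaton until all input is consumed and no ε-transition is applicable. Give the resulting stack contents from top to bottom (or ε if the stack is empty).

(q_0, 1212, Z)
  read 1, top Z: go to q_1, push Z → (q_1, 212, Z)
  ε-move, top Z: go to q_0, push XZ → (q_0, 212, XZ)
  read 2, top X: go to q_1, push AX → (q_1, 12, AXZ)
  read 1, top A: go to q_2, push ε → (q_2, 2, XZ)
  read 2, top X: go to q_2, push BX → (q_2, ε, BXZ)
All input consumed in state q_2 with stack BXZ.

BXZ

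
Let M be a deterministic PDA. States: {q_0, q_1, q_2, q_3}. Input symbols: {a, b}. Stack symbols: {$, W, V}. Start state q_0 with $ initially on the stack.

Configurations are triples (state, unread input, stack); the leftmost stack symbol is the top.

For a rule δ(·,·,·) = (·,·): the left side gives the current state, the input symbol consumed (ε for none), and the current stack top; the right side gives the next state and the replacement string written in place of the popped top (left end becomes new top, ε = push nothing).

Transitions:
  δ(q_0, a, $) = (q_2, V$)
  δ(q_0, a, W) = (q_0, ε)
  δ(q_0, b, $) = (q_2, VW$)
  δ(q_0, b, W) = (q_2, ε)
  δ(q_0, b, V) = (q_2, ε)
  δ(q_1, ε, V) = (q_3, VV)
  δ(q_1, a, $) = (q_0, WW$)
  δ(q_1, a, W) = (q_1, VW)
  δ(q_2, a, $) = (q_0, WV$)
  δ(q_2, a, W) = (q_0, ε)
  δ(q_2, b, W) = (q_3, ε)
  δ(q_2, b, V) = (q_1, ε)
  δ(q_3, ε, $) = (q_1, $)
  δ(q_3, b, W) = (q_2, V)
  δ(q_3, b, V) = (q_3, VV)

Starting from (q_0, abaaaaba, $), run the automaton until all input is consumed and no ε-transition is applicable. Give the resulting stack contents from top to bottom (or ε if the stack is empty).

(q_0, abaaaaba, $)
  read a, top $: go to q_2, push V$ → (q_2, baaaaba, V$)
  read b, top V: go to q_1, push ε → (q_1, aaaaba, $)
  read a, top $: go to q_0, push WW$ → (q_0, aaaba, WW$)
  read a, top W: go to q_0, push ε → (q_0, aaba, W$)
  read a, top W: go to q_0, push ε → (q_0, aba, $)
  read a, top $: go to q_2, push V$ → (q_2, ba, V$)
  read b, top V: go to q_1, push ε → (q_1, a, $)
  read a, top $: go to q_0, push WW$ → (q_0, ε, WW$)
All input consumed in state q_0 with stack WW$.

WW$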